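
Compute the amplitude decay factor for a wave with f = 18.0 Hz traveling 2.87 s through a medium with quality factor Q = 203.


pi*f*t/Q = pi*18.0*2.87/203 = 0.799481
A/A0 = exp(-0.799481) = 0.449562

0.449562


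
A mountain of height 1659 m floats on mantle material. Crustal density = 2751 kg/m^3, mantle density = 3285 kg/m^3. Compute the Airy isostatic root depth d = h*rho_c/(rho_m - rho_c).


rho_m - rho_c = 3285 - 2751 = 534
d = 1659 * 2751 / 534
= 4563909 / 534
= 8546.65 m

8546.65


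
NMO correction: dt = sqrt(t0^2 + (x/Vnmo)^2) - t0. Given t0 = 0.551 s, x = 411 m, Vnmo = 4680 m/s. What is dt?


x/Vnmo = 411/4680 = 0.087821
(x/Vnmo)^2 = 0.007712
t0^2 = 0.303601
sqrt(0.303601 + 0.007712) = 0.557955
dt = 0.557955 - 0.551 = 0.006955

0.006955


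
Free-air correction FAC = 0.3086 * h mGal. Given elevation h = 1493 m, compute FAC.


FAC = 0.3086 * h
= 0.3086 * 1493
= 460.7398 mGal

460.7398


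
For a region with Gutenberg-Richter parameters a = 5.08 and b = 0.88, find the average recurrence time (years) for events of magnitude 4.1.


log10(N) = 5.08 - 0.88*4.1 = 1.472
N = 10^1.472 = 29.648314
T = 1/N = 1/29.648314 = 0.0337 years

0.0337


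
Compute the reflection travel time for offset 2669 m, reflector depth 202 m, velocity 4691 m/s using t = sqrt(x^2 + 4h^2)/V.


x^2 + 4h^2 = 2669^2 + 4*202^2 = 7123561 + 163216 = 7286777
sqrt(7286777) = 2699.4031
t = 2699.4031 / 4691 = 0.5754 s

0.5754


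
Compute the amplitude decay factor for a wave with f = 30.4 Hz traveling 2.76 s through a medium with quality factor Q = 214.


pi*f*t/Q = pi*30.4*2.76/214 = 1.231739
A/A0 = exp(-1.231739) = 0.291785

0.291785


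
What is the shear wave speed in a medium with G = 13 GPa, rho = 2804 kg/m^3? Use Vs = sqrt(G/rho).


Convert G to Pa: G = 13e9 Pa
Compute G/rho = 13e9 / 2804 = 4636233.9515
Vs = sqrt(4636233.9515) = 2153.19 m/s

2153.19


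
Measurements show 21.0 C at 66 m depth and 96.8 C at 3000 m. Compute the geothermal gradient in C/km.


dT = 96.8 - 21.0 = 75.8 C
dz = 3000 - 66 = 2934 m
gradient = dT/dz * 1000 = 75.8/2934 * 1000 = 25.835 C/km

25.835


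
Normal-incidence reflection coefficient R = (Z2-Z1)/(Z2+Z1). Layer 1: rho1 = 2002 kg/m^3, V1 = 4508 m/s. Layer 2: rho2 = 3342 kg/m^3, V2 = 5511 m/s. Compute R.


Z1 = 2002 * 4508 = 9025016
Z2 = 3342 * 5511 = 18417762
R = (18417762 - 9025016) / (18417762 + 9025016) = 9392746 / 27442778 = 0.3423

0.3423


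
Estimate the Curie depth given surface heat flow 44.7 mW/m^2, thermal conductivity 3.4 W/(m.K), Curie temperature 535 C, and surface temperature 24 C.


T_Curie - T_surf = 535 - 24 = 511 C
Convert q to W/m^2: 44.7 mW/m^2 = 0.0447 W/m^2
d = 511 * 3.4 / 0.0447 = 38868.01 m

38868.01


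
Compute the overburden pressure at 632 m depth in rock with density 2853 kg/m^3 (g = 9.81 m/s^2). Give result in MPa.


P = rho * g * z / 1e6
= 2853 * 9.81 * 632 / 1e6
= 17688371.76 / 1e6
= 17.6884 MPa

17.6884


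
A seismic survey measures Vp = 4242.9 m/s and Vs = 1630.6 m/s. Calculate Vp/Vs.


Vp/Vs = 4242.9 / 1630.6
= 2.602

2.602


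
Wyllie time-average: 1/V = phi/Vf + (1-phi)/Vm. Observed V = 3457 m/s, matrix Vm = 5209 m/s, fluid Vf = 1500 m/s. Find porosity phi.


1/V - 1/Vm = 1/3457 - 1/5209 = 9.729e-05
1/Vf - 1/Vm = 1/1500 - 1/5209 = 0.00047469
phi = 9.729e-05 / 0.00047469 = 0.205

0.205


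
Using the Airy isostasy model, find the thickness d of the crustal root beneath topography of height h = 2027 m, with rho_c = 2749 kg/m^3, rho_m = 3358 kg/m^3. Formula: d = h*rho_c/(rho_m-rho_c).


rho_m - rho_c = 3358 - 2749 = 609
d = 2027 * 2749 / 609
= 5572223 / 609
= 9149.79 m

9149.79


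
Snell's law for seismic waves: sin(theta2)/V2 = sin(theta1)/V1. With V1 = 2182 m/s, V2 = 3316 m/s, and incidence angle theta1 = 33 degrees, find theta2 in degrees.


sin(theta1) = sin(33 deg) = 0.544639
sin(theta2) = V2/V1 * sin(theta1) = 3316/2182 * 0.544639 = 0.827692
theta2 = arcsin(0.827692) = 55.8623 degrees

55.8623


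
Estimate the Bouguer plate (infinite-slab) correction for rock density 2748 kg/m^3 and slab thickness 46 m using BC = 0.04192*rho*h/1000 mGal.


BC = 0.04192 * rho * h / 1000
= 0.04192 * 2748 * 46 / 1000
= 5.299 mGal

5.299


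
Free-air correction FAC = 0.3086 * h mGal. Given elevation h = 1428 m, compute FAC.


FAC = 0.3086 * h
= 0.3086 * 1428
= 440.6808 mGal

440.6808


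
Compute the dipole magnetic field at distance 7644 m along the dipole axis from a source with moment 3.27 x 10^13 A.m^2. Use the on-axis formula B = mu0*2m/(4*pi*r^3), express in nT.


m = 3.27 x 10^13 = 32700000000000 A.m^2
2m = 65400000000000 A.m^2
r^3 = 7644^3 = 446644545984
B = (4pi*10^-7) * 65400000000000 / (4*pi * 446644545984) * 1e9
= 82184063.817909 / 5612700897717.13 * 1e9
= 14642.5162 nT

14642.5162


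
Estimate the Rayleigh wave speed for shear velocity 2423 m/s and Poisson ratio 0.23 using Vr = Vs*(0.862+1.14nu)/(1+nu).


Numerator factor = 0.862 + 1.14*0.23 = 1.1242
Denominator = 1 + 0.23 = 1.23
Vr = 2423 * 1.1242 / 1.23 = 2214.58 m/s

2214.58


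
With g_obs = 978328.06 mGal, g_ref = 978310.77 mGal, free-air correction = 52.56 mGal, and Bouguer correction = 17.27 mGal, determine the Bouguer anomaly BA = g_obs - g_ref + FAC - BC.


BA = g_obs - g_ref + FAC - BC
= 978328.06 - 978310.77 + 52.56 - 17.27
= 52.58 mGal

52.58


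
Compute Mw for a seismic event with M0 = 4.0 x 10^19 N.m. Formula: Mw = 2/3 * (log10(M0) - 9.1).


log10(M0) = log10(4.0 x 10^19) = 19.6021
Mw = 2/3 * (19.6021 - 9.1)
= 2/3 * 10.5021
= 7.0

7.0


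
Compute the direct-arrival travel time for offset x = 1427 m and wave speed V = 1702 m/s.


t = x / V
= 1427 / 1702
= 0.8384 s

0.8384


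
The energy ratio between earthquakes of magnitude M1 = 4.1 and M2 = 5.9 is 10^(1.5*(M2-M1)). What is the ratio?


M2 - M1 = 5.9 - 4.1 = 1.8
1.5 * 1.8 = 2.7
ratio = 10^2.7 = 501.19

501.19


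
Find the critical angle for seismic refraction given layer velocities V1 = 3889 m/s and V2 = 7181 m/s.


V1/V2 = 3889/7181 = 0.541568
theta_c = arcsin(0.541568) = 32.7904 degrees

32.7904


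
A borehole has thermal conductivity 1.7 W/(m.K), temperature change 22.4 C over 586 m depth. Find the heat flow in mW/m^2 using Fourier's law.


q = k * dT / dz * 1000
= 1.7 * 22.4 / 586 * 1000
= 0.064983 * 1000
= 64.9829 mW/m^2

64.9829


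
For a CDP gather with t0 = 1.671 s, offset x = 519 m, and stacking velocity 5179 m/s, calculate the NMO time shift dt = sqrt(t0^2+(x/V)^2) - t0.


x/Vnmo = 519/5179 = 0.100212
(x/Vnmo)^2 = 0.010043
t0^2 = 2.792241
sqrt(2.792241 + 0.010043) = 1.674002
dt = 1.674002 - 1.671 = 0.003002

0.003002


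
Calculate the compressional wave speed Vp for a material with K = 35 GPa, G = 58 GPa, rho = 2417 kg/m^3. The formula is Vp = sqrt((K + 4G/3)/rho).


First compute the effective modulus:
K + 4G/3 = 35e9 + 4*58e9/3 = 112333333333.33 Pa
Then divide by density:
112333333333.33 / 2417 = 46476348.0899 Pa/(kg/m^3)
Take the square root:
Vp = sqrt(46476348.0899) = 6817.36 m/s

6817.36


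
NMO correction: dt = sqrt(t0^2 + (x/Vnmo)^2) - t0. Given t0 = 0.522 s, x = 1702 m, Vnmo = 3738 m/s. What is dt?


x/Vnmo = 1702/3738 = 0.455324
(x/Vnmo)^2 = 0.20732
t0^2 = 0.272484
sqrt(0.272484 + 0.20732) = 0.692679
dt = 0.692679 - 0.522 = 0.170679

0.170679


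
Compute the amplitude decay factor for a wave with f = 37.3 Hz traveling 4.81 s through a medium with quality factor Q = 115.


pi*f*t/Q = pi*37.3*4.81/115 = 4.90124
A/A0 = exp(-4.90124) = 0.007437

0.007437


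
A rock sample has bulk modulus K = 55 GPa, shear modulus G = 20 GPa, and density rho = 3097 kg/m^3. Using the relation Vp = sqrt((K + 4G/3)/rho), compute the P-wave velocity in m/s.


First compute the effective modulus:
K + 4G/3 = 55e9 + 4*20e9/3 = 81666666666.67 Pa
Then divide by density:
81666666666.67 / 3097 = 26369604.9941 Pa/(kg/m^3)
Take the square root:
Vp = sqrt(26369604.9941) = 5135.13 m/s

5135.13


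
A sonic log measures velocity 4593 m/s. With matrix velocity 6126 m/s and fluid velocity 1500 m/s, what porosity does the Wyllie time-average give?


1/V - 1/Vm = 1/4593 - 1/6126 = 5.448e-05
1/Vf - 1/Vm = 1/1500 - 1/6126 = 0.00050343
phi = 5.448e-05 / 0.00050343 = 0.1082

0.1082


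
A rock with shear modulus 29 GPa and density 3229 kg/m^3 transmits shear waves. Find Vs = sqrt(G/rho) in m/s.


Convert G to Pa: G = 29e9 Pa
Compute G/rho = 29e9 / 3229 = 8981108.7024
Vs = sqrt(8981108.7024) = 2996.85 m/s

2996.85


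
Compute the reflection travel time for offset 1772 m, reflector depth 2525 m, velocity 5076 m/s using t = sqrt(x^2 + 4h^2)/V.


x^2 + 4h^2 = 1772^2 + 4*2525^2 = 3139984 + 25502500 = 28642484
sqrt(28642484) = 5351.8673
t = 5351.8673 / 5076 = 1.0543 s

1.0543


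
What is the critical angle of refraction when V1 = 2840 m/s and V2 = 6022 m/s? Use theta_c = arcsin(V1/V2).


V1/V2 = 2840/6022 = 0.471604
theta_c = arcsin(0.471604) = 28.1385 degrees

28.1385


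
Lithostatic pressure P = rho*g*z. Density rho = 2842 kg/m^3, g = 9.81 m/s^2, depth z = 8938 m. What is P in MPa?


P = rho * g * z / 1e6
= 2842 * 9.81 * 8938 / 1e6
= 249191618.76 / 1e6
= 249.1916 MPa

249.1916


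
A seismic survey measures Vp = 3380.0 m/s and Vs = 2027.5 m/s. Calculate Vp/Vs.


Vp/Vs = 3380.0 / 2027.5
= 1.6671

1.6671


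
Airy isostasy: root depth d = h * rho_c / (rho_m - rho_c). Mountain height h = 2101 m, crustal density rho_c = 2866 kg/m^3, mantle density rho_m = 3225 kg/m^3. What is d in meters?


rho_m - rho_c = 3225 - 2866 = 359
d = 2101 * 2866 / 359
= 6021466 / 359
= 16772.89 m

16772.89


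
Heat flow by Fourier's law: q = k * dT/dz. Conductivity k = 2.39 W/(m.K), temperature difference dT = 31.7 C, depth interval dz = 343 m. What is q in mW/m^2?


q = k * dT / dz * 1000
= 2.39 * 31.7 / 343 * 1000
= 0.220883 * 1000
= 220.8834 mW/m^2

220.8834


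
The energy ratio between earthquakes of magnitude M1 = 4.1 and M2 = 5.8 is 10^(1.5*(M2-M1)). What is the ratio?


M2 - M1 = 5.8 - 4.1 = 1.7
1.5 * 1.7 = 2.55
ratio = 10^2.55 = 354.81

354.81


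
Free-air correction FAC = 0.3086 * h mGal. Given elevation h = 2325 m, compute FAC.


FAC = 0.3086 * h
= 0.3086 * 2325
= 717.495 mGal

717.495


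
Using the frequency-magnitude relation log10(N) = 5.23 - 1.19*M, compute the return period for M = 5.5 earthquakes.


log10(N) = 5.23 - 1.19*5.5 = -1.315
N = 10^-1.315 = 0.048417
T = 1/N = 1/0.048417 = 20.6538 years

20.6538


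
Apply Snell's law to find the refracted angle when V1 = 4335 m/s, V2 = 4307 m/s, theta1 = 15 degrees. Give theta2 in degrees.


sin(theta1) = sin(15 deg) = 0.258819
sin(theta2) = V2/V1 * sin(theta1) = 4307/4335 * 0.258819 = 0.257147
theta2 = arcsin(0.257147) = 14.9009 degrees

14.9009


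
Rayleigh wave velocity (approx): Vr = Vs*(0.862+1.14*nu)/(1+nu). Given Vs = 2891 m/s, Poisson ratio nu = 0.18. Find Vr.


Numerator factor = 0.862 + 1.14*0.18 = 1.0672
Denominator = 1 + 0.18 = 1.18
Vr = 2891 * 1.0672 / 1.18 = 2614.64 m/s

2614.64


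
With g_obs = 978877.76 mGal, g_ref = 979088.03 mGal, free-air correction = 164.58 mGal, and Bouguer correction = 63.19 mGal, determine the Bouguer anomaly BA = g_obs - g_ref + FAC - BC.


BA = g_obs - g_ref + FAC - BC
= 978877.76 - 979088.03 + 164.58 - 63.19
= -108.88 mGal

-108.88


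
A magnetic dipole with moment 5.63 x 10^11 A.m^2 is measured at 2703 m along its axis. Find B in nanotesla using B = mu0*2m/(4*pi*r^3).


m = 5.63 x 10^11 = 563000000000 A.m^2
2m = 1126000000000 A.m^2
r^3 = 2703^3 = 19748682927
B = (4pi*10^-7) * 1126000000000 / (4*pi * 19748682927) * 1e9
= 1414973.331177 / 248169268806.15 * 1e9
= 5701.646 nT

5701.646


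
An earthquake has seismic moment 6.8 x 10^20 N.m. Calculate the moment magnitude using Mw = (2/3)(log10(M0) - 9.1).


log10(M0) = log10(6.8 x 10^20) = 20.8325
Mw = 2/3 * (20.8325 - 9.1)
= 2/3 * 11.7325
= 7.82

7.82


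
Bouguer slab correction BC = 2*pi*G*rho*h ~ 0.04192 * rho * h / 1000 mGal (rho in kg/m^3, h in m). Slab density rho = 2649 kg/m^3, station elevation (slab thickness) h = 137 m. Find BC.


BC = 0.04192 * rho * h / 1000
= 0.04192 * 2649 * 137 / 1000
= 15.2133 mGal

15.2133


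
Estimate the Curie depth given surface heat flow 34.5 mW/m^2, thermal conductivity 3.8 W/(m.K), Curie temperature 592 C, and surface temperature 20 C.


T_Curie - T_surf = 592 - 20 = 572 C
Convert q to W/m^2: 34.5 mW/m^2 = 0.0345 W/m^2
d = 572 * 3.8 / 0.0345 = 63002.9 m

63002.9


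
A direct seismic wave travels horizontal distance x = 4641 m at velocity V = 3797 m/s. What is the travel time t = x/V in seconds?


t = x / V
= 4641 / 3797
= 1.2223 s

1.2223


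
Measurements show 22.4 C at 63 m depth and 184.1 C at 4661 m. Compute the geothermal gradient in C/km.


dT = 184.1 - 22.4 = 161.7 C
dz = 4661 - 63 = 4598 m
gradient = dT/dz * 1000 = 161.7/4598 * 1000 = 35.1675 C/km

35.1675


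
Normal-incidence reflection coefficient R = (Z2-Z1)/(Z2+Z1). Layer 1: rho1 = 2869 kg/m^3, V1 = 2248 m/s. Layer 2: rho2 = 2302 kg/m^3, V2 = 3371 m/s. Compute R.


Z1 = 2869 * 2248 = 6449512
Z2 = 2302 * 3371 = 7760042
R = (7760042 - 6449512) / (7760042 + 6449512) = 1310530 / 14209554 = 0.0922

0.0922


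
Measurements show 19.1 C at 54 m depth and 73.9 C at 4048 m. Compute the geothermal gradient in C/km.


dT = 73.9 - 19.1 = 54.8 C
dz = 4048 - 54 = 3994 m
gradient = dT/dz * 1000 = 54.8/3994 * 1000 = 13.7206 C/km

13.7206


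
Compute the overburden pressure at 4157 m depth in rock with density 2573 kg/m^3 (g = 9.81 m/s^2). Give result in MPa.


P = rho * g * z / 1e6
= 2573 * 9.81 * 4157 / 1e6
= 104927377.41 / 1e6
= 104.9274 MPa

104.9274


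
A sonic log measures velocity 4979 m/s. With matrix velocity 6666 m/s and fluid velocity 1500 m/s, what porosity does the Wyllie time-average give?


1/V - 1/Vm = 1/4979 - 1/6666 = 5.083e-05
1/Vf - 1/Vm = 1/1500 - 1/6666 = 0.00051665
phi = 5.083e-05 / 0.00051665 = 0.0984

0.0984


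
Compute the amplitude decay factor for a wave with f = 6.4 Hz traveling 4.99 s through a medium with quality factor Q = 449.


pi*f*t/Q = pi*6.4*4.99/449 = 0.223452
A/A0 = exp(-0.223452) = 0.799753

0.799753


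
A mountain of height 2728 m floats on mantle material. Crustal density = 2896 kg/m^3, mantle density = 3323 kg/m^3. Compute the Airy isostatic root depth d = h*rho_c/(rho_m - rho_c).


rho_m - rho_c = 3323 - 2896 = 427
d = 2728 * 2896 / 427
= 7900288 / 427
= 18501.85 m

18501.85


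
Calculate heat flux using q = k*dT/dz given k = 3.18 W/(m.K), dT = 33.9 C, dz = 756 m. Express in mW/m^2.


q = k * dT / dz * 1000
= 3.18 * 33.9 / 756 * 1000
= 0.142595 * 1000
= 142.5952 mW/m^2

142.5952


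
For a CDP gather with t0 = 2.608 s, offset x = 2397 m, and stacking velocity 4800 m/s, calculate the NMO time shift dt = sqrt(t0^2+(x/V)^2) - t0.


x/Vnmo = 2397/4800 = 0.499375
(x/Vnmo)^2 = 0.249375
t0^2 = 6.801664
sqrt(6.801664 + 0.249375) = 2.655379
dt = 2.655379 - 2.608 = 0.047379

0.047379


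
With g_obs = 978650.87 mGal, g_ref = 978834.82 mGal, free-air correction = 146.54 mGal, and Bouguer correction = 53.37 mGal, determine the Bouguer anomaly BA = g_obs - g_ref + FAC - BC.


BA = g_obs - g_ref + FAC - BC
= 978650.87 - 978834.82 + 146.54 - 53.37
= -90.78 mGal

-90.78


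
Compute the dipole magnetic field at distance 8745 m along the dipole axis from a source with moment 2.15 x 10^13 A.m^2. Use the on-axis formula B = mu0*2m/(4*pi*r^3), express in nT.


m = 2.15 x 10^13 = 21500000000000 A.m^2
2m = 43000000000000 A.m^2
r^3 = 8745^3 = 668774093625
B = (4pi*10^-7) * 43000000000000 / (4*pi * 668774093625) * 1e9
= 54035393.641744 / 8404063117773.89 * 1e9
= 6429.6749 nT

6429.6749


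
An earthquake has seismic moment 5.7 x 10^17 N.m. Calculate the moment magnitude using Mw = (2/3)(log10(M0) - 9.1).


log10(M0) = log10(5.7 x 10^17) = 17.7559
Mw = 2/3 * (17.7559 - 9.1)
= 2/3 * 8.6559
= 5.77

5.77


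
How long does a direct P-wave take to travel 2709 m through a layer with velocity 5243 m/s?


t = x / V
= 2709 / 5243
= 0.5167 s

0.5167


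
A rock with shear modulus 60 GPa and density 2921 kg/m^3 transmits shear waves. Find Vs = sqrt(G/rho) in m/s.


Convert G to Pa: G = 60e9 Pa
Compute G/rho = 60e9 / 2921 = 20540910.647
Vs = sqrt(20540910.647) = 4532.21 m/s

4532.21


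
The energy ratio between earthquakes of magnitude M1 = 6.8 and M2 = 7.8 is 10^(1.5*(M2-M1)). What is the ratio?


M2 - M1 = 7.8 - 6.8 = 1.0
1.5 * 1.0 = 1.5
ratio = 10^1.5 = 31.62

31.62


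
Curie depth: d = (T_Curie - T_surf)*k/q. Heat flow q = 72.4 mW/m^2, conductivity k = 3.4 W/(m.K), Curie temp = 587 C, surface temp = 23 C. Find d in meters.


T_Curie - T_surf = 587 - 23 = 564 C
Convert q to W/m^2: 72.4 mW/m^2 = 0.0724 W/m^2
d = 564 * 3.4 / 0.0724 = 26486.19 m

26486.19


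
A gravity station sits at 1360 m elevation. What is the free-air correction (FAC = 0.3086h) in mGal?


FAC = 0.3086 * h
= 0.3086 * 1360
= 419.696 mGal

419.696


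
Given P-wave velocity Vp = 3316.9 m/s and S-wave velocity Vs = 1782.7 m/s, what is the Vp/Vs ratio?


Vp/Vs = 3316.9 / 1782.7
= 1.8606

1.8606


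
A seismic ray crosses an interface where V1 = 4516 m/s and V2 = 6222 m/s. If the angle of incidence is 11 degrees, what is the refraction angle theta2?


sin(theta1) = sin(11 deg) = 0.190809
sin(theta2) = V2/V1 * sin(theta1) = 6222/4516 * 0.190809 = 0.262891
theta2 = arcsin(0.262891) = 15.2416 degrees

15.2416


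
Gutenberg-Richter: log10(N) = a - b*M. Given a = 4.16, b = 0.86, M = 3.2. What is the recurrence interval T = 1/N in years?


log10(N) = 4.16 - 0.86*3.2 = 1.408
N = 10^1.408 = 25.585859
T = 1/N = 1/25.585859 = 0.0391 years

0.0391


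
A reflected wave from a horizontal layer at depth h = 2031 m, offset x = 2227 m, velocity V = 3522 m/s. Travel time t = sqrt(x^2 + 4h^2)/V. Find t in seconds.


x^2 + 4h^2 = 2227^2 + 4*2031^2 = 4959529 + 16499844 = 21459373
sqrt(21459373) = 4632.4263
t = 4632.4263 / 3522 = 1.3153 s

1.3153


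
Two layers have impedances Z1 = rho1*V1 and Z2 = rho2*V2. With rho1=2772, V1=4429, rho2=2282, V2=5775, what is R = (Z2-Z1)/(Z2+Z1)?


Z1 = 2772 * 4429 = 12277188
Z2 = 2282 * 5775 = 13178550
R = (13178550 - 12277188) / (13178550 + 12277188) = 901362 / 25455738 = 0.0354

0.0354


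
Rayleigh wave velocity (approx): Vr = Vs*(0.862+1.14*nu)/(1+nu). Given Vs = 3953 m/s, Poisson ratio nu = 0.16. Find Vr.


Numerator factor = 0.862 + 1.14*0.16 = 1.0444
Denominator = 1 + 0.16 = 1.16
Vr = 3953 * 1.0444 / 1.16 = 3559.06 m/s

3559.06


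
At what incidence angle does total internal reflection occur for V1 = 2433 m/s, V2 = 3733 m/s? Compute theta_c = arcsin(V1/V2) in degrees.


V1/V2 = 2433/3733 = 0.651755
theta_c = arcsin(0.651755) = 40.674 degrees

40.674


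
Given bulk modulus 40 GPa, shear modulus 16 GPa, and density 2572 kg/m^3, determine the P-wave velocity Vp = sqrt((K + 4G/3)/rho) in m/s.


First compute the effective modulus:
K + 4G/3 = 40e9 + 4*16e9/3 = 61333333333.33 Pa
Then divide by density:
61333333333.33 / 2572 = 23846552.6179 Pa/(kg/m^3)
Take the square root:
Vp = sqrt(23846552.6179) = 4883.29 m/s

4883.29


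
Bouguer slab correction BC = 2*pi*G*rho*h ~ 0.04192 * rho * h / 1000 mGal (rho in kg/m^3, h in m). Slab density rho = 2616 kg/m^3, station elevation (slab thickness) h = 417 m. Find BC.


BC = 0.04192 * rho * h / 1000
= 0.04192 * 2616 * 417 / 1000
= 45.7294 mGal

45.7294


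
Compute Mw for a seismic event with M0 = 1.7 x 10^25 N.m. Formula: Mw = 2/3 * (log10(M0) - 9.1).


log10(M0) = log10(1.7 x 10^25) = 25.2304
Mw = 2/3 * (25.2304 - 9.1)
= 2/3 * 16.1304
= 10.75

10.75


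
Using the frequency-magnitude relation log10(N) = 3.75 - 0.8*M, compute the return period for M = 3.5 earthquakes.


log10(N) = 3.75 - 0.8*3.5 = 0.95
N = 10^0.95 = 8.912509
T = 1/N = 1/8.912509 = 0.1122 years

0.1122


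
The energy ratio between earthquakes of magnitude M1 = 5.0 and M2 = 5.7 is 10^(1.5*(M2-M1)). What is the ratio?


M2 - M1 = 5.7 - 5.0 = 0.7
1.5 * 0.7 = 1.05
ratio = 10^1.05 = 11.22

11.22


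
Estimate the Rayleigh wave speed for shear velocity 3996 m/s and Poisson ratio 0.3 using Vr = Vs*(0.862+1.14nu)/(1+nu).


Numerator factor = 0.862 + 1.14*0.3 = 1.204
Denominator = 1 + 0.3 = 1.3
Vr = 3996 * 1.204 / 1.3 = 3700.91 m/s

3700.91


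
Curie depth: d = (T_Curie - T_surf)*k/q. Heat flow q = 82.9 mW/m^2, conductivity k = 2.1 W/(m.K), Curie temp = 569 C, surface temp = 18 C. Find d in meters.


T_Curie - T_surf = 569 - 18 = 551 C
Convert q to W/m^2: 82.9 mW/m^2 = 0.0829 W/m^2
d = 551 * 2.1 / 0.0829 = 13957.78 m

13957.78


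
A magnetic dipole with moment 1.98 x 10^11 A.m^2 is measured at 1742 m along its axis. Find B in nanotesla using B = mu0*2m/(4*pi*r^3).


m = 1.98 x 10^11 = 198000000000 A.m^2
2m = 396000000000 A.m^2
r^3 = 1742^3 = 5286210488
B = (4pi*10^-7) * 396000000000 / (4*pi * 5286210488) * 1e9
= 497628.276329 / 66428480137.72 * 1e9
= 7491.1886 nT

7491.1886


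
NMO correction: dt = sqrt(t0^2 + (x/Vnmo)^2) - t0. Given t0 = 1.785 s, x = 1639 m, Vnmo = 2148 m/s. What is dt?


x/Vnmo = 1639/2148 = 0.763035
(x/Vnmo)^2 = 0.582223
t0^2 = 3.186225
sqrt(3.186225 + 0.582223) = 1.941249
dt = 1.941249 - 1.785 = 0.156249

0.156249


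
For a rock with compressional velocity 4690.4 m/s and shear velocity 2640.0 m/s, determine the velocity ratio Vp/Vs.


Vp/Vs = 4690.4 / 2640.0
= 1.7767

1.7767


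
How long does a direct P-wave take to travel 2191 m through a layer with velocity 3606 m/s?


t = x / V
= 2191 / 3606
= 0.6076 s

0.6076


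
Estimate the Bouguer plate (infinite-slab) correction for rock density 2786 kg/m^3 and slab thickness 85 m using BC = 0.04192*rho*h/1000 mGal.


BC = 0.04192 * rho * h / 1000
= 0.04192 * 2786 * 85 / 1000
= 9.9271 mGal

9.9271


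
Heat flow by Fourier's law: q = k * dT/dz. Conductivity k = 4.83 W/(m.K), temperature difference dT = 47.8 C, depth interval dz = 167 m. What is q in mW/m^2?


q = k * dT / dz * 1000
= 4.83 * 47.8 / 167 * 1000
= 1.382479 * 1000
= 1382.479 mW/m^2

1382.479


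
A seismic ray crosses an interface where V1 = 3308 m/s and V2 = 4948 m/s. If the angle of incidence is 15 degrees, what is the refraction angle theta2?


sin(theta1) = sin(15 deg) = 0.258819
sin(theta2) = V2/V1 * sin(theta1) = 4948/3308 * 0.258819 = 0.387133
theta2 = arcsin(0.387133) = 22.7762 degrees

22.7762


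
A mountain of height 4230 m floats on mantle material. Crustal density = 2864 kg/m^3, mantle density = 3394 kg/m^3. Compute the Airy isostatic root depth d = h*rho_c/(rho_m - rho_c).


rho_m - rho_c = 3394 - 2864 = 530
d = 4230 * 2864 / 530
= 12114720 / 530
= 22857.96 m

22857.96


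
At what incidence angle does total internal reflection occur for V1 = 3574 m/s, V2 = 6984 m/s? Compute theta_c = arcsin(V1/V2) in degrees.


V1/V2 = 3574/6984 = 0.511741
theta_c = arcsin(0.511741) = 30.7799 degrees

30.7799


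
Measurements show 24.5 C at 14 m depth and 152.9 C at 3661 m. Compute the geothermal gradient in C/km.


dT = 152.9 - 24.5 = 128.4 C
dz = 3661 - 14 = 3647 m
gradient = dT/dz * 1000 = 128.4/3647 * 1000 = 35.207 C/km

35.207


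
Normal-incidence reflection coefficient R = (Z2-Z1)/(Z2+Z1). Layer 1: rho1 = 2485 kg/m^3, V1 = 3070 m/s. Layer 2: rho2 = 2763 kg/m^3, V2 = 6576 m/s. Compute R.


Z1 = 2485 * 3070 = 7628950
Z2 = 2763 * 6576 = 18169488
R = (18169488 - 7628950) / (18169488 + 7628950) = 10540538 / 25798438 = 0.4086

0.4086


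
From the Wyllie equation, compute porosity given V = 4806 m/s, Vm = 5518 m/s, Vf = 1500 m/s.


1/V - 1/Vm = 1/4806 - 1/5518 = 2.685e-05
1/Vf - 1/Vm = 1/1500 - 1/5518 = 0.00048544
phi = 2.685e-05 / 0.00048544 = 0.0553

0.0553


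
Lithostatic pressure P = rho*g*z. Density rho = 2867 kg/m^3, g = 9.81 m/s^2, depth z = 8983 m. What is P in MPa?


P = rho * g * z / 1e6
= 2867 * 9.81 * 8983 / 1e6
= 252649300.41 / 1e6
= 252.6493 MPa

252.6493


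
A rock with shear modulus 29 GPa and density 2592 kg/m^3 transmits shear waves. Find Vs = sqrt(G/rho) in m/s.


Convert G to Pa: G = 29e9 Pa
Compute G/rho = 29e9 / 2592 = 11188271.6049
Vs = sqrt(11188271.6049) = 3344.89 m/s

3344.89


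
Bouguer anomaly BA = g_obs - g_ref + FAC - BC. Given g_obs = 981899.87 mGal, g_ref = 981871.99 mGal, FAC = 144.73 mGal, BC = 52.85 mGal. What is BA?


BA = g_obs - g_ref + FAC - BC
= 981899.87 - 981871.99 + 144.73 - 52.85
= 119.76 mGal

119.76


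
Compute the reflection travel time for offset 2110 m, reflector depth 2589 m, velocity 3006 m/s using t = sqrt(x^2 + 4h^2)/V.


x^2 + 4h^2 = 2110^2 + 4*2589^2 = 4452100 + 26811684 = 31263784
sqrt(31263784) = 5591.4027
t = 5591.4027 / 3006 = 1.8601 s

1.8601


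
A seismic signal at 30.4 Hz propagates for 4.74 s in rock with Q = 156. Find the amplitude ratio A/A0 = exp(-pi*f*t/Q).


pi*f*t/Q = pi*30.4*4.74/156 = 2.901865
A/A0 = exp(-2.901865) = 0.054921

0.054921


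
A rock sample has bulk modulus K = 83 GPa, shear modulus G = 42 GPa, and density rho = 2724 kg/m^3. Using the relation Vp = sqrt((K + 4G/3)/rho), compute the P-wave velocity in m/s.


First compute the effective modulus:
K + 4G/3 = 83e9 + 4*42e9/3 = 139000000000.0 Pa
Then divide by density:
139000000000.0 / 2724 = 51027900.1468 Pa/(kg/m^3)
Take the square root:
Vp = sqrt(51027900.1468) = 7143.38 m/s

7143.38


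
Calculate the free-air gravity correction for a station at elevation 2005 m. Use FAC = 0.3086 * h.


FAC = 0.3086 * h
= 0.3086 * 2005
= 618.743 mGal

618.743


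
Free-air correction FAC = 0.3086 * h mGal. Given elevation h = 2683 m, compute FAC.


FAC = 0.3086 * h
= 0.3086 * 2683
= 827.9738 mGal

827.9738


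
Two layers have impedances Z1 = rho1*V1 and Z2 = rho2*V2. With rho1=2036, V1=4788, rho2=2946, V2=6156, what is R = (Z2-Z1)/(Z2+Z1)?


Z1 = 2036 * 4788 = 9748368
Z2 = 2946 * 6156 = 18135576
R = (18135576 - 9748368) / (18135576 + 9748368) = 8387208 / 27883944 = 0.3008

0.3008


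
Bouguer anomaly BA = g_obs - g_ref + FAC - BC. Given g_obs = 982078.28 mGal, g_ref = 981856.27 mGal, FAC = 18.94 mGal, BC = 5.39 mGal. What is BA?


BA = g_obs - g_ref + FAC - BC
= 982078.28 - 981856.27 + 18.94 - 5.39
= 235.56 mGal

235.56


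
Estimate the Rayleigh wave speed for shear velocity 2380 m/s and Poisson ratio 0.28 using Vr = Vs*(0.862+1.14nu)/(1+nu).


Numerator factor = 0.862 + 1.14*0.28 = 1.1812
Denominator = 1 + 0.28 = 1.28
Vr = 2380 * 1.1812 / 1.28 = 2196.29 m/s

2196.29


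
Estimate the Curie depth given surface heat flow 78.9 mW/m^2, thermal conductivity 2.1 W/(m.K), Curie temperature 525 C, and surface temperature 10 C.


T_Curie - T_surf = 525 - 10 = 515 C
Convert q to W/m^2: 78.9 mW/m^2 = 0.0789 W/m^2
d = 515 * 2.1 / 0.0789 = 13707.22 m

13707.22


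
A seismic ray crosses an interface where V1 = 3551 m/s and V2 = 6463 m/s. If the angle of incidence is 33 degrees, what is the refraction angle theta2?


sin(theta1) = sin(33 deg) = 0.544639
sin(theta2) = V2/V1 * sin(theta1) = 6463/3551 * 0.544639 = 0.991271
theta2 = arcsin(0.991271) = 82.4239 degrees

82.4239


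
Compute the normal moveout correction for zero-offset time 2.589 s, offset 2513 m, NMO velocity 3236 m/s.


x/Vnmo = 2513/3236 = 0.776576
(x/Vnmo)^2 = 0.60307
t0^2 = 6.702921
sqrt(6.702921 + 0.60307) = 2.70296
dt = 2.70296 - 2.589 = 0.11396

0.11396


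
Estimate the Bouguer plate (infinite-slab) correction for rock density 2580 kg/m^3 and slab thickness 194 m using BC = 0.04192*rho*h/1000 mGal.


BC = 0.04192 * rho * h / 1000
= 0.04192 * 2580 * 194 / 1000
= 20.9818 mGal

20.9818


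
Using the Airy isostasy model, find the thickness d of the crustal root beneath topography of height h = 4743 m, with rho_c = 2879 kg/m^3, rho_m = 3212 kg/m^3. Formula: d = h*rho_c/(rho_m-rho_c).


rho_m - rho_c = 3212 - 2879 = 333
d = 4743 * 2879 / 333
= 13655097 / 333
= 41006.3 m

41006.3


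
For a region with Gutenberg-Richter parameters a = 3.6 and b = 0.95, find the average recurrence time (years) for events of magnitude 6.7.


log10(N) = 3.6 - 0.95*6.7 = -2.765
N = 10^-2.765 = 0.001718
T = 1/N = 1/0.001718 = 582.1032 years

582.1032


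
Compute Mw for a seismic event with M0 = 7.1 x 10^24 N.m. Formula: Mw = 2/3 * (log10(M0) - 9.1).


log10(M0) = log10(7.1 x 10^24) = 24.8513
Mw = 2/3 * (24.8513 - 9.1)
= 2/3 * 15.7513
= 10.5

10.5


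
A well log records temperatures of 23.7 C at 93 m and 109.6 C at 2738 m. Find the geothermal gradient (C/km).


dT = 109.6 - 23.7 = 85.9 C
dz = 2738 - 93 = 2645 m
gradient = dT/dz * 1000 = 85.9/2645 * 1000 = 32.4764 C/km

32.4764


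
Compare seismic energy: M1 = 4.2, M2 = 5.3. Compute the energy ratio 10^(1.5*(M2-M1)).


M2 - M1 = 5.3 - 4.2 = 1.1
1.5 * 1.1 = 1.65
ratio = 10^1.65 = 44.67

44.67


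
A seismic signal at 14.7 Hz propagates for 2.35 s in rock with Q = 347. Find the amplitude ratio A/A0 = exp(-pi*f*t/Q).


pi*f*t/Q = pi*14.7*2.35/347 = 0.312756
A/A0 = exp(-0.312756) = 0.731428

0.731428


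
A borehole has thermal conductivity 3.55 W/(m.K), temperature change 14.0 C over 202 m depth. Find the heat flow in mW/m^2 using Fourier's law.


q = k * dT / dz * 1000
= 3.55 * 14.0 / 202 * 1000
= 0.24604 * 1000
= 246.0396 mW/m^2

246.0396


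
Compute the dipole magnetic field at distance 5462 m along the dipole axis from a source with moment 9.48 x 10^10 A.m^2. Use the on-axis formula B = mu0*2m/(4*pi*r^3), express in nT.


m = 9.48 x 10^10 = 94800000000 A.m^2
2m = 189600000000 A.m^2
r^3 = 5462^3 = 162950271128
B = (4pi*10^-7) * 189600000000 / (4*pi * 162950271128) * 1e9
= 238258.386848 / 2047693498704.76 * 1e9
= 116.3545 nT

116.3545


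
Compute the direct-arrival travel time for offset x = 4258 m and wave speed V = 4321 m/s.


t = x / V
= 4258 / 4321
= 0.9854 s

0.9854


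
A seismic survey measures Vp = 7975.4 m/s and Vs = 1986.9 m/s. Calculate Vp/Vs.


Vp/Vs = 7975.4 / 1986.9
= 4.014

4.014


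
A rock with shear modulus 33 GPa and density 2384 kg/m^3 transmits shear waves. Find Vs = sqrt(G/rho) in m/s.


Convert G to Pa: G = 33e9 Pa
Compute G/rho = 33e9 / 2384 = 13842281.8792
Vs = sqrt(13842281.8792) = 3720.52 m/s

3720.52


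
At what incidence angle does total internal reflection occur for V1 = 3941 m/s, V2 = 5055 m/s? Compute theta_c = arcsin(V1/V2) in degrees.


V1/V2 = 3941/5055 = 0.779624
theta_c = arcsin(0.779624) = 51.2262 degrees

51.2262


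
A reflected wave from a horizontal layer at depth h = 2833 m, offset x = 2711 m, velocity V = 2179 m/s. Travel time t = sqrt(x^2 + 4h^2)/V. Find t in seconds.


x^2 + 4h^2 = 2711^2 + 4*2833^2 = 7349521 + 32103556 = 39453077
sqrt(39453077) = 6281.1684
t = 6281.1684 / 2179 = 2.8826 s

2.8826


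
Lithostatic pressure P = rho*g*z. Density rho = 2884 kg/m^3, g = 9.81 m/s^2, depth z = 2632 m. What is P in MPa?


P = rho * g * z / 1e6
= 2884 * 9.81 * 2632 / 1e6
= 74464649.28 / 1e6
= 74.4646 MPa

74.4646


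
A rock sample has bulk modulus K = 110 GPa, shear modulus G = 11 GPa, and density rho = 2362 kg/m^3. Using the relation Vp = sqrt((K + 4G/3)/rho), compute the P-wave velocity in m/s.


First compute the effective modulus:
K + 4G/3 = 110e9 + 4*11e9/3 = 124666666666.67 Pa
Then divide by density:
124666666666.67 / 2362 = 52780129.8335 Pa/(kg/m^3)
Take the square root:
Vp = sqrt(52780129.8335) = 7264.99 m/s

7264.99


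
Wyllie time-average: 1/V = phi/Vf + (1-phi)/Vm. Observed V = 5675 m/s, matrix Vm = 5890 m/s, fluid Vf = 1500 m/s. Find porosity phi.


1/V - 1/Vm = 1/5675 - 1/5890 = 6.43e-06
1/Vf - 1/Vm = 1/1500 - 1/5890 = 0.00049689
phi = 6.43e-06 / 0.00049689 = 0.0129

0.0129


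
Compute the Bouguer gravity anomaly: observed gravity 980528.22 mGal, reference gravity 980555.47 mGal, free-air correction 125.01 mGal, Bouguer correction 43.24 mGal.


BA = g_obs - g_ref + FAC - BC
= 980528.22 - 980555.47 + 125.01 - 43.24
= 54.52 mGal

54.52


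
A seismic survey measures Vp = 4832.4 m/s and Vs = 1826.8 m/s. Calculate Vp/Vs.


Vp/Vs = 4832.4 / 1826.8
= 2.6453

2.6453


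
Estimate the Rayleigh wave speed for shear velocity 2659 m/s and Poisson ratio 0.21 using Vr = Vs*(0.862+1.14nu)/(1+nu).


Numerator factor = 0.862 + 1.14*0.21 = 1.1014
Denominator = 1 + 0.21 = 1.21
Vr = 2659 * 1.1014 / 1.21 = 2420.35 m/s

2420.35


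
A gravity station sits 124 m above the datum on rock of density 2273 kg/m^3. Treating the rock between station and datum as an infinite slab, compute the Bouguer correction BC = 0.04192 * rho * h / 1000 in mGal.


BC = 0.04192 * rho * h / 1000
= 0.04192 * 2273 * 124 / 1000
= 11.8152 mGal

11.8152


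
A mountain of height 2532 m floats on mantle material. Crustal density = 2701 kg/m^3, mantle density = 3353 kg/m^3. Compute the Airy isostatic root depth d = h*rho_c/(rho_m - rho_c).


rho_m - rho_c = 3353 - 2701 = 652
d = 2532 * 2701 / 652
= 6838932 / 652
= 10489.16 m

10489.16


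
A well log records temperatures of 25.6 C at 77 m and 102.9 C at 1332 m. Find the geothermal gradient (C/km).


dT = 102.9 - 25.6 = 77.3 C
dz = 1332 - 77 = 1255 m
gradient = dT/dz * 1000 = 77.3/1255 * 1000 = 61.5936 C/km

61.5936


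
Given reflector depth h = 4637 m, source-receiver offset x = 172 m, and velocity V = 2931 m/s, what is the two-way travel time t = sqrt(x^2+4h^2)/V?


x^2 + 4h^2 = 172^2 + 4*4637^2 = 29584 + 86007076 = 86036660
sqrt(86036660) = 9275.5949
t = 9275.5949 / 2931 = 3.1647 s

3.1647


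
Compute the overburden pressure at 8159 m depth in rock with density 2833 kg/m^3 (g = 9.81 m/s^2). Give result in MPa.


P = rho * g * z / 1e6
= 2833 * 9.81 * 8159 / 1e6
= 226752725.07 / 1e6
= 226.7527 MPa

226.7527


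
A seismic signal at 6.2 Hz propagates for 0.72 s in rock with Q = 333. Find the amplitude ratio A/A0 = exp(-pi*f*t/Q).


pi*f*t/Q = pi*6.2*0.72/333 = 0.042114
A/A0 = exp(-0.042114) = 0.95876

0.95876


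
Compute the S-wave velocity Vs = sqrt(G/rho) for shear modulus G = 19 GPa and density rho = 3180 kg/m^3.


Convert G to Pa: G = 19e9 Pa
Compute G/rho = 19e9 / 3180 = 5974842.7673
Vs = sqrt(5974842.7673) = 2444.35 m/s

2444.35


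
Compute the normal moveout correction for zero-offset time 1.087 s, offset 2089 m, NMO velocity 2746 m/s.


x/Vnmo = 2089/2746 = 0.760743
(x/Vnmo)^2 = 0.57873
t0^2 = 1.181569
sqrt(1.181569 + 0.57873) = 1.326763
dt = 1.326763 - 1.087 = 0.239763

0.239763


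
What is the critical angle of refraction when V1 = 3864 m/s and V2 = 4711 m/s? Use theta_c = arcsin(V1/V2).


V1/V2 = 3864/4711 = 0.820208
theta_c = arcsin(0.820208) = 55.1056 degrees

55.1056


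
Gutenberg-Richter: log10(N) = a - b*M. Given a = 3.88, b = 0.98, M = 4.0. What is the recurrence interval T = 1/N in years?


log10(N) = 3.88 - 0.98*4.0 = -0.04
N = 10^-0.04 = 0.912011
T = 1/N = 1/0.912011 = 1.0965 years

1.0965


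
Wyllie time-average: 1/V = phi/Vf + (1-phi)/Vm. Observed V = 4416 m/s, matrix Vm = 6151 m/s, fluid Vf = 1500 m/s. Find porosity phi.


1/V - 1/Vm = 1/4416 - 1/6151 = 6.387e-05
1/Vf - 1/Vm = 1/1500 - 1/6151 = 0.00050409
phi = 6.387e-05 / 0.00050409 = 0.1267

0.1267


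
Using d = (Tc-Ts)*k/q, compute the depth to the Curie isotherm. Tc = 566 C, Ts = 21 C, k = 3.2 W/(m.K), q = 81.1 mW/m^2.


T_Curie - T_surf = 566 - 21 = 545 C
Convert q to W/m^2: 81.1 mW/m^2 = 0.0811 W/m^2
d = 545 * 3.2 / 0.0811 = 21504.32 m

21504.32


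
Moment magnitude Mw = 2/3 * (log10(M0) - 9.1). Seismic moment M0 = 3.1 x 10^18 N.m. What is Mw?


log10(M0) = log10(3.1 x 10^18) = 18.4914
Mw = 2/3 * (18.4914 - 9.1)
= 2/3 * 9.3914
= 6.26

6.26


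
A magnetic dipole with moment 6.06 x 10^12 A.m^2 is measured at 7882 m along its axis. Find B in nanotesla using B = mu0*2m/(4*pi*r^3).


m = 6.06 x 10^12 = 6060000000000 A.m^2
2m = 12120000000000 A.m^2
r^3 = 7882^3 = 489676532968
B = (4pi*10^-7) * 12120000000000 / (4*pi * 489676532968) * 1e9
= 15230441.184603 / 6153456794430.36 * 1e9
= 2475.1033 nT

2475.1033


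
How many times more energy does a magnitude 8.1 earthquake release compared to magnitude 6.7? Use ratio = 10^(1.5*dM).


M2 - M1 = 8.1 - 6.7 = 1.4
1.5 * 1.4 = 2.1
ratio = 10^2.1 = 125.89

125.89


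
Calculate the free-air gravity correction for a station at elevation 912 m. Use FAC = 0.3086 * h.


FAC = 0.3086 * h
= 0.3086 * 912
= 281.4432 mGal

281.4432


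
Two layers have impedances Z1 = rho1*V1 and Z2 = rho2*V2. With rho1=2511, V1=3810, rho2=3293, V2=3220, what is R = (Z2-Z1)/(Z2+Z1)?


Z1 = 2511 * 3810 = 9566910
Z2 = 3293 * 3220 = 10603460
R = (10603460 - 9566910) / (10603460 + 9566910) = 1036550 / 20170370 = 0.0514

0.0514


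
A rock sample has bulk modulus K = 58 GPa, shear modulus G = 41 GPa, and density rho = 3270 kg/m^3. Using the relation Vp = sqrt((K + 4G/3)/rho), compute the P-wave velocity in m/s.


First compute the effective modulus:
K + 4G/3 = 58e9 + 4*41e9/3 = 112666666666.67 Pa
Then divide by density:
112666666666.67 / 3270 = 34454638.1244 Pa/(kg/m^3)
Take the square root:
Vp = sqrt(34454638.1244) = 5869.81 m/s

5869.81


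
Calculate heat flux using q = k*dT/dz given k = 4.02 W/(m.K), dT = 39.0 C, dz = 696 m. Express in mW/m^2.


q = k * dT / dz * 1000
= 4.02 * 39.0 / 696 * 1000
= 0.225259 * 1000
= 225.2586 mW/m^2

225.2586


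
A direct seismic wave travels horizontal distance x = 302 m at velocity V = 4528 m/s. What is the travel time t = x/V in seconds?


t = x / V
= 302 / 4528
= 0.0667 s

0.0667


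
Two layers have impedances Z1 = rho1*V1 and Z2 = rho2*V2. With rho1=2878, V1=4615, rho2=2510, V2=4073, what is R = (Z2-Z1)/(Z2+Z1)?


Z1 = 2878 * 4615 = 13281970
Z2 = 2510 * 4073 = 10223230
R = (10223230 - 13281970) / (10223230 + 13281970) = -3058740 / 23505200 = -0.1301

-0.1301


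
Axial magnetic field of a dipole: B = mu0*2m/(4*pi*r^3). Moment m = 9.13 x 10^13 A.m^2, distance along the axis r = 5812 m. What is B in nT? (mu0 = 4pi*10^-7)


m = 9.13 x 10^13 = 91300000000000 A.m^2
2m = 182600000000000 A.m^2
r^3 = 5812^3 = 196325547328
B = (4pi*10^-7) * 182600000000000 / (4*pi * 196325547328) * 1e9
= 229461927.418198 / 2467099588790.56 * 1e9
= 93008.7818 nT

93008.7818


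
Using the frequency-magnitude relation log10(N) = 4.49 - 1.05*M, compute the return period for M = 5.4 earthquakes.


log10(N) = 4.49 - 1.05*5.4 = -1.18
N = 10^-1.18 = 0.066069
T = 1/N = 1/0.066069 = 15.1356 years

15.1356


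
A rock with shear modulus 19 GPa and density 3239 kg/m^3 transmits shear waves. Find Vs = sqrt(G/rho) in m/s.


Convert G to Pa: G = 19e9 Pa
Compute G/rho = 19e9 / 3239 = 5866008.0272
Vs = sqrt(5866008.0272) = 2421.98 m/s

2421.98


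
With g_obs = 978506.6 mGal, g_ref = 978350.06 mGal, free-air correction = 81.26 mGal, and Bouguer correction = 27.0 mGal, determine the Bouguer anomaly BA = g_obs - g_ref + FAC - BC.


BA = g_obs - g_ref + FAC - BC
= 978506.6 - 978350.06 + 81.26 - 27.0
= 210.8 mGal

210.8


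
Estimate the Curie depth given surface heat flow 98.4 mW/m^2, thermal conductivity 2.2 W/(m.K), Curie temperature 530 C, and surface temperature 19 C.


T_Curie - T_surf = 530 - 19 = 511 C
Convert q to W/m^2: 98.4 mW/m^2 = 0.0984 W/m^2
d = 511 * 2.2 / 0.0984 = 11424.8 m

11424.8


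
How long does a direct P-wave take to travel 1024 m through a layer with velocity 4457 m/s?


t = x / V
= 1024 / 4457
= 0.2298 s

0.2298


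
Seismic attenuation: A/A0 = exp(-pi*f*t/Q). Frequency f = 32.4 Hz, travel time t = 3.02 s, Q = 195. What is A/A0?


pi*f*t/Q = pi*32.4*3.02/195 = 1.576403
A/A0 = exp(-1.576403) = 0.206717

0.206717


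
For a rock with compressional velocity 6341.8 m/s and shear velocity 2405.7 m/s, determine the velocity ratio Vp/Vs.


Vp/Vs = 6341.8 / 2405.7
= 2.6362

2.6362


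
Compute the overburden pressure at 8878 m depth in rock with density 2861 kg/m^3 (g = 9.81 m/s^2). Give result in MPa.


P = rho * g * z / 1e6
= 2861 * 9.81 * 8878 / 1e6
= 249173587.98 / 1e6
= 249.1736 MPa

249.1736
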